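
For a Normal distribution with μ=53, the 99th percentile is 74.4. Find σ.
σ = 9.1990

For X ~ Normal(μ, σ), the p-th percentile satisfies x = μ + z_p × σ,
where z_p = Φ⁻¹(p) is the standard normal quantile.

Step 1: z_{0.99} = Φ⁻¹(0.99) = 2.3263

Step 2: Solve for σ:
74.4 = 53 + 2.3263 × σ
σ = (74.4 - 53) / 2.3263
σ = 21.40 / 2.3263
σ = 9.1990

Verification: μ + z × σ = 53 + 2.3263 × 9.1990 = 74.40 ✓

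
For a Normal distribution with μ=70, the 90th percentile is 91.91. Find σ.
σ = 17.0965

For X ~ Normal(μ, σ), the p-th percentile satisfies x = μ + z_p × σ,
where z_p = Φ⁻¹(p) is the standard normal quantile.

Step 1: z_{0.9} = Φ⁻¹(0.9) = 1.2816

Step 2: Solve for σ:
91.91 = 70 + 1.2816 × σ
σ = (91.91 - 70) / 1.2816
σ = 21.91 / 1.2816
σ = 17.0965

Verification: μ + z × σ = 70 + 1.2816 × 17.0965 = 91.91 ✓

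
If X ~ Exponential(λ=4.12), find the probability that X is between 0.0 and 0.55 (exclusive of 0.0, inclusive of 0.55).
0.896274

We have X ~ Exponential(λ=4.12).

To find P(0.0 < X ≤ 0.55), we use:
P(0.0 < X ≤ 0.55) = P(X ≤ 0.55) - P(X ≤ 0.0)
                 = F(0.55) - F(0.0)
                 = 0.896274 - 0.000000
                 = 0.896274

So there's approximately a 89.6% chance that X falls in this range.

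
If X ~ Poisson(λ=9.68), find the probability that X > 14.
0.067853

We have X ~ Poisson(λ=9.68).

P(X > 14) = 1 - P(X ≤ 14)
                = 1 - F(14)
                = 1 - 0.932147
                = 0.067853

So there's approximately a 6.8% chance that X exceeds 14.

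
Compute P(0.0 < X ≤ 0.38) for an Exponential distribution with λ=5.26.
0.864502

We have X ~ Exponential(λ=5.26).

To find P(0.0 < X ≤ 0.38), we use:
P(0.0 < X ≤ 0.38) = P(X ≤ 0.38) - P(X ≤ 0.0)
                 = F(0.38) - F(0.0)
                 = 0.864502 - 0.000000
                 = 0.864502

So there's approximately a 86.5% chance that X falls in this range.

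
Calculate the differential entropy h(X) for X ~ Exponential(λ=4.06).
-0.4012 nats

We have X ~ Exponential(λ=4.06).

The differential entropy measures the uncertainty or information content of the distribution.

For an Exponential distribution with λ=4.06:
h(X) = -0.4012 nats

(In bits, this would be -0.5788 bits.)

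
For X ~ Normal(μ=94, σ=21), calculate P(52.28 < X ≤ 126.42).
0.915203

We have X ~ Normal(μ=94, σ=21).

To find P(52.28 < X ≤ 126.42), we use:
P(52.28 < X ≤ 126.42) = P(X ≤ 126.42) - P(X ≤ 52.28)
                 = F(126.42) - F(52.28)
                 = 0.938683 - 0.023480
                 = 0.915203

So there's approximately a 91.5% chance that X falls in this range.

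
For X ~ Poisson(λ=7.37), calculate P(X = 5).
0.114132

We have X ~ Poisson(λ=7.37).

For a Poisson distribution, the PMF gives us the probability of each outcome.

Using the PMF formula:
P(X = 5) = 0.114132

Rounded to 4 decimal places: 0.1141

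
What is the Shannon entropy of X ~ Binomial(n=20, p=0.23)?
2.0426 nats

We have X ~ Binomial(n=20, p=0.23).

The Shannon entropy measures the uncertainty or information content of the distribution.

For a Binomial distribution with n=20, p=0.23:
H(X) = 2.0426 nats

(In bits, this would be 2.9469 bits.)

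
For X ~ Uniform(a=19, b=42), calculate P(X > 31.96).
0.436522

We have X ~ Uniform(a=19, b=42).

P(X > 31.96) = 1 - P(X ≤ 31.96)
                = 1 - F(31.96)
                = 1 - 0.563478
                = 0.436522

So there's approximately a 43.7% chance that X exceeds 31.96.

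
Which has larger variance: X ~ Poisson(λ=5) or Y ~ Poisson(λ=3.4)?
X has larger variance (5.0000 > 3.4000)

Compute the variance for each distribution:

X ~ Poisson(λ=5):
Var(X) = 5.0000

Y ~ Poisson(λ=3.4):
Var(Y) = 3.4000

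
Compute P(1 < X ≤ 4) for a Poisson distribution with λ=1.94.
0.530108

We have X ~ Poisson(λ=1.94).

To find P(1 < X ≤ 4), we use:
P(1 < X ≤ 4) = P(X ≤ 4) - P(X ≤ 1)
                 = F(4) - F(1)
                 = 0.952598 - 0.422490
                 = 0.530108

So there's approximately a 53.0% chance that X falls in this range.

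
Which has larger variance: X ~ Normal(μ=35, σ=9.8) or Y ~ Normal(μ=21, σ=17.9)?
Y has larger variance (320.4100 > 96.0400)

Compute the variance for each distribution:

X ~ Normal(μ=35, σ=9.8):
Var(X) = 96.0400

Y ~ Normal(μ=21, σ=17.9):
Var(Y) = 320.4100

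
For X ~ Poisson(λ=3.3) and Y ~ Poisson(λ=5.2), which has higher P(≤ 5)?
X has higher probability (P(X ≤ 5) = 0.8829 > P(Y ≤ 5) = 0.5809)

Compute P(≤ 5) for each distribution:

X ~ Poisson(λ=3.3):
P(X ≤ 5) = 0.8829

Y ~ Poisson(λ=5.2):
P(Y ≤ 5) = 0.5809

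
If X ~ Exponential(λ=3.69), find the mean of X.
0.2710

We have X ~ Exponential(λ=3.69).

For an Exponential distribution with λ=3.69:
E[X] = 0.2710

This is the expected (average) value of X.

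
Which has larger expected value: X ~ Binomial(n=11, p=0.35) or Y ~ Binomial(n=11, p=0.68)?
Y has larger mean (7.4800 > 3.8500)

Compute the expected value for each distribution:

X ~ Binomial(n=11, p=0.35):
E[X] = 3.8500

Y ~ Binomial(n=11, p=0.68):
E[Y] = 7.4800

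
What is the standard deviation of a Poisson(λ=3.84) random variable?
1.9596

We have X ~ Poisson(λ=3.84).

For a Poisson distribution with λ=3.84:
σ = √Var(X) = 1.9596

The standard deviation is the square root of the variance.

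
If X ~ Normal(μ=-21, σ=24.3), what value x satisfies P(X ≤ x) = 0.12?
-49.5522

We have X ~ Normal(μ=-21, σ=24.3).

We want to find x such that P(X ≤ x) = 0.12.

This is the 12th percentile, which means 12% of values fall below this point.

Using the inverse CDF (quantile function):
x = F⁻¹(0.12) = -49.5522

Verification: P(X ≤ -49.5522) = 0.12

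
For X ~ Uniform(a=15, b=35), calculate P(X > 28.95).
0.302500

We have X ~ Uniform(a=15, b=35).

P(X > 28.95) = 1 - P(X ≤ 28.95)
                = 1 - F(28.95)
                = 1 - 0.697500
                = 0.302500

So there's approximately a 30.2% chance that X exceeds 28.95.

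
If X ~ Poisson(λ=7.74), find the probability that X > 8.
0.371212

We have X ~ Poisson(λ=7.74).

P(X > 8) = 1 - P(X ≤ 8)
                = 1 - F(8)
                = 1 - 0.628788
                = 0.371212

So there's approximately a 37.1% chance that X exceeds 8.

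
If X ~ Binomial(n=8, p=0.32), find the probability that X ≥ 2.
0.782175

We have X ~ Binomial(n=8, p=0.32).

For discrete distributions, P(X ≥ 2) = 1 - P(X ≤ 1).

P(X ≤ 1) = 0.217825
P(X ≥ 2) = 1 - 0.217825 = 0.782175

So there's approximately a 78.2% chance that X is at least 2.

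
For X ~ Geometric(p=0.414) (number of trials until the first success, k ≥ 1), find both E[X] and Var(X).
E[X] = 2.4155, Var(X) = 3.4190

We have X ~ Geometric(p=0.414) (number of trials until the first success, k ≥ 1).

For a Geometric distribution with p=0.414 (number of trials until the first success, k ≥ 1):

Expected value:
E[X] = 2.4155

Variance:
Var(X) = 3.4190

Standard deviation:
σ = √Var(X) = 1.8490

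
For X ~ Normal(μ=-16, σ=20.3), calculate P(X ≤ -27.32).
0.288547

We have X ~ Normal(μ=-16, σ=20.3).

The CDF gives us P(X ≤ k).

Using the CDF:
P(X ≤ -27.32) = 0.288547

This means there's approximately a 28.9% chance that X is at most -27.32.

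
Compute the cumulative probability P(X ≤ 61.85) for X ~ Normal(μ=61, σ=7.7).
0.543950

We have X ~ Normal(μ=61, σ=7.7).

The CDF gives us P(X ≤ k).

Using the CDF:
P(X ≤ 61.85) = 0.543950

This means there's approximately a 54.4% chance that X is at most 61.85.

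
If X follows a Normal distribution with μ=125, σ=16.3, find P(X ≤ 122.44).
0.437601

We have X ~ Normal(μ=125, σ=16.3).

The CDF gives us P(X ≤ k).

Using the CDF:
P(X ≤ 122.44) = 0.437601

This means there's approximately a 43.8% chance that X is at most 122.44.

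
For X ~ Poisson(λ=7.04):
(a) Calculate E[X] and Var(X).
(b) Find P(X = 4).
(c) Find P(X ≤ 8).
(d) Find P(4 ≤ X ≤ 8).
(a) E[X] = 7.0400, Var(X) = 7.0400
(b) P(X = 4) = 0.089670
(c) P(X ≤ 8) = 0.723861
(d) P(4 ≤ X ≤ 8) = 0.644158

We have X ~ Poisson(λ=7.04).

(a) Moments:
E[X] = 7.0400
Var(X) = 7.0400
σ = √Var(X) = 2.6533

(b) Point probability using PMF:
P(X = 4) = 0.089670

(c) Cumulative probability using CDF:
P(X ≤ 8) = F(8) = 0.723861

(d) Range probability:
P(4 ≤ X ≤ 8) = P(X ≤ 8) - P(X ≤ 3)
                   = F(8) - F(3)
                   = 0.723861 - 0.079704
                   = 0.644158

This means approximately 64.4% of outcomes fall in the interval [4, 8].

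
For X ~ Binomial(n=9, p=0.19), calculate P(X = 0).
0.150095

We have X ~ Binomial(n=9, p=0.19).

For a Binomial distribution, the PMF gives us the probability of each outcome.

Using the PMF formula:
P(X = 0) = 0.150095

Rounded to 4 decimal places: 0.1501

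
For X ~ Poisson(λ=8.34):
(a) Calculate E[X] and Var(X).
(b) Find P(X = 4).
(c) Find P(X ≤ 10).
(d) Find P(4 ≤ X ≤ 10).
(a) E[X] = 8.3400, Var(X) = 8.3400
(b) P(X = 4) = 0.048132
(c) P(X ≤ 10) = 0.780767
(d) P(4 ≤ X ≤ 10) = 0.747148

We have X ~ Poisson(λ=8.34).

(a) Moments:
E[X] = 8.3400
Var(X) = 8.3400
σ = √Var(X) = 2.8879

(b) Point probability using PMF:
P(X = 4) = 0.048132

(c) Cumulative probability using CDF:
P(X ≤ 10) = F(10) = 0.780767

(d) Range probability:
P(4 ≤ X ≤ 10) = P(X ≤ 10) - P(X ≤ 3)
                   = F(10) - F(3)
                   = 0.780767 - 0.033619
                   = 0.747148

This means approximately 74.7% of outcomes fall in the interval [4, 10].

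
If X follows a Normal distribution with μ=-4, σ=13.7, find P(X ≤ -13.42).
0.245855

We have X ~ Normal(μ=-4, σ=13.7).

The CDF gives us P(X ≤ k).

Using the CDF:
P(X ≤ -13.42) = 0.245855

This means there's approximately a 24.6% chance that X is at most -13.42.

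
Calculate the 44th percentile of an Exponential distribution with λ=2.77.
0.2093

We have X ~ Exponential(λ=2.77).

We want to find x such that P(X ≤ x) = 0.44.

This is the 44th percentile, which means 44% of values fall below this point.

Using the inverse CDF (quantile function):
x = F⁻¹(0.44) = 0.2093

Verification: P(X ≤ 0.2093) = 0.44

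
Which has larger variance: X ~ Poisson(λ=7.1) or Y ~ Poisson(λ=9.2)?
Y has larger variance (9.2000 > 7.1000)

Compute the variance for each distribution:

X ~ Poisson(λ=7.1):
Var(X) = 7.1000

Y ~ Poisson(λ=9.2):
Var(Y) = 9.2000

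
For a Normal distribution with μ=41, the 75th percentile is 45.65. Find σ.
σ = 6.8941

For X ~ Normal(μ, σ), the p-th percentile satisfies x = μ + z_p × σ,
where z_p = Φ⁻¹(p) is the standard normal quantile.

Step 1: z_{0.75} = Φ⁻¹(0.75) = 0.6745

Step 2: Solve for σ:
45.65 = 41 + 0.6745 × σ
σ = (45.65 - 41) / 0.6745
σ = 4.65 / 0.6745
σ = 6.8941

Verification: μ + z × σ = 41 + 0.6745 × 6.8941 = 45.65 ✓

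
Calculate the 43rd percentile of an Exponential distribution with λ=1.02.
0.5511

We have X ~ Exponential(λ=1.02).

We want to find x such that P(X ≤ x) = 0.43.

This is the 43rd percentile, which means 43% of values fall below this point.

Using the inverse CDF (quantile function):
x = F⁻¹(0.43) = 0.5511

Verification: P(X ≤ 0.5511) = 0.43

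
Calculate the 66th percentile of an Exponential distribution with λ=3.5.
0.3082

We have X ~ Exponential(λ=3.5).

We want to find x such that P(X ≤ x) = 0.66.

This is the 66th percentile, which means 66% of values fall below this point.

Using the inverse CDF (quantile function):
x = F⁻¹(0.66) = 0.3082

Verification: P(X ≤ 0.3082) = 0.66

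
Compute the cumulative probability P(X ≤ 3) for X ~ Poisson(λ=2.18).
0.823271

We have X ~ Poisson(λ=2.18).

The CDF gives us P(X ≤ k).

Using the CDF:
P(X ≤ 3) = 0.823271

This means there's approximately a 82.3% chance that X is at most 3.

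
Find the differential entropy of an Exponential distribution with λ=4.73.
-0.5539 nats

We have X ~ Exponential(λ=4.73).

The differential entropy measures the uncertainty or information content of the distribution.

For an Exponential distribution with λ=4.73:
h(X) = -0.5539 nats

(In bits, this would be -0.7991 bits.)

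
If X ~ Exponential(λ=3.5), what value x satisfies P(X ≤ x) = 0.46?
0.1761

We have X ~ Exponential(λ=3.5).

We want to find x such that P(X ≤ x) = 0.46.

This is the 46th percentile, which means 46% of values fall below this point.

Using the inverse CDF (quantile function):
x = F⁻¹(0.46) = 0.1761

Verification: P(X ≤ 0.1761) = 0.46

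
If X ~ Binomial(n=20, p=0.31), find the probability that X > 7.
0.259144

We have X ~ Binomial(n=20, p=0.31).

P(X > 7) = 1 - P(X ≤ 7)
                = 1 - F(7)
                = 1 - 0.740856
                = 0.259144

So there's approximately a 25.9% chance that X exceeds 7.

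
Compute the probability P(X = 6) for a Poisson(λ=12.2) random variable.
0.023037

We have X ~ Poisson(λ=12.2).

For a Poisson distribution, the PMF gives us the probability of each outcome.

Using the PMF formula:
P(X = 6) = 0.023037

Rounded to 4 decimal places: 0.0230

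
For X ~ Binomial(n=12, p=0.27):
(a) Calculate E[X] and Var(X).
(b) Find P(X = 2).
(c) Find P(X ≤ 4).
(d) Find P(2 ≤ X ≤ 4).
(a) E[X] = 3.2400, Var(X) = 2.3652
(b) P(X = 2) = 0.206776
(c) P(X ≤ 4) = 0.798405
(d) P(2 ≤ X ≤ 4) = 0.673855

We have X ~ Binomial(n=12, p=0.27).

(a) Moments:
E[X] = 3.2400
Var(X) = 2.3652
σ = √Var(X) = 1.5379

(b) Point probability using PMF:
P(X = 2) = 0.206776

(c) Cumulative probability using CDF:
P(X ≤ 4) = F(4) = 0.798405

(d) Range probability:
P(2 ≤ X ≤ 4) = P(X ≤ 4) - P(X ≤ 1)
                   = F(4) - F(1)
                   = 0.798405 - 0.124549
                   = 0.673855

This means approximately 67.4% of outcomes fall in the interval [2, 4].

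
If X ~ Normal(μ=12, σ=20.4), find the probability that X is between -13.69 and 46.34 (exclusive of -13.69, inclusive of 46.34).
0.849886

We have X ~ Normal(μ=12, σ=20.4).

To find P(-13.69 < X ≤ 46.34), we use:
P(-13.69 < X ≤ 46.34) = P(X ≤ 46.34) - P(X ≤ -13.69)
                 = F(46.34) - F(-13.69)
                 = 0.953845 - 0.103959
                 = 0.849886

So there's approximately a 85.0% chance that X falls in this range.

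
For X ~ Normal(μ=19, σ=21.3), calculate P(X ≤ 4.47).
0.247569

We have X ~ Normal(μ=19, σ=21.3).

The CDF gives us P(X ≤ k).

Using the CDF:
P(X ≤ 4.47) = 0.247569

This means there's approximately a 24.8% chance that X is at most 4.47.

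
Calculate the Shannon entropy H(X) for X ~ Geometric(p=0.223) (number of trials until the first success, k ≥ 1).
2.3797 nats

We have X ~ Geometric(p=0.223) (number of trials until the first success, k ≥ 1).

The Shannon entropy measures the uncertainty or information content of the distribution.

For a Geometric distribution with p=0.223 (number of trials until the first success, k ≥ 1):
H(X) = 2.3797 nats

(In bits, this would be 3.4332 bits.)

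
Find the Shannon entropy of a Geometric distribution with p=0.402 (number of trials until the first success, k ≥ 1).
1.6762 nats

We have X ~ Geometric(p=0.402) (number of trials until the first success, k ≥ 1).

The Shannon entropy measures the uncertainty or information content of the distribution.

For a Geometric distribution with p=0.402 (number of trials until the first success, k ≥ 1):
H(X) = 1.6762 nats

(In bits, this would be 2.4182 bits.)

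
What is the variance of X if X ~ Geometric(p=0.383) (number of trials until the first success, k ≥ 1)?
4.2062

We have X ~ Geometric(p=0.383) (number of trials until the first success, k ≥ 1).

For a Geometric distribution with p=0.383 (number of trials until the first success, k ≥ 1):
Var(X) = 4.2062

The variance measures the spread of the distribution around the mean.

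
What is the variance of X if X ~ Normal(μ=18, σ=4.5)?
20.2500

We have X ~ Normal(μ=18, σ=4.5).

For a Normal distribution with μ=18, σ=4.5:
Var(X) = 20.2500

The variance measures the spread of the distribution around the mean.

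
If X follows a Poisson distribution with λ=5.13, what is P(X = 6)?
0.149776

We have X ~ Poisson(λ=5.13).

For a Poisson distribution, the PMF gives us the probability of each outcome.

Using the PMF formula:
P(X = 6) = 0.149776

Rounded to 4 decimal places: 0.1498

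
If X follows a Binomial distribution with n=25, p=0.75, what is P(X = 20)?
0.164538

We have X ~ Binomial(n=25, p=0.75).

For a Binomial distribution, the PMF gives us the probability of each outcome.

Using the PMF formula:
P(X = 20) = 0.164538

Rounded to 4 decimal places: 0.1645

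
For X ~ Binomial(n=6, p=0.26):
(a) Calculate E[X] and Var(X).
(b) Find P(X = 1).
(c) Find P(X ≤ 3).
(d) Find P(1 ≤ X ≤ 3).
(a) E[X] = 1.5600, Var(X) = 1.1544
(b) P(X = 1) = 0.346165
(c) P(X ≤ 3) = 0.956880
(d) P(1 ≤ X ≤ 3) = 0.792673

We have X ~ Binomial(n=6, p=0.26).

(a) Moments:
E[X] = 1.5600
Var(X) = 1.1544
σ = √Var(X) = 1.0744

(b) Point probability using PMF:
P(X = 1) = 0.346165

(c) Cumulative probability using CDF:
P(X ≤ 3) = F(3) = 0.956880

(d) Range probability:
P(1 ≤ X ≤ 3) = P(X ≤ 3) - P(X ≤ 0)
                   = F(3) - F(0)
                   = 0.956880 - 0.164206
                   = 0.792673

This means approximately 79.3% of outcomes fall in the interval [1, 3].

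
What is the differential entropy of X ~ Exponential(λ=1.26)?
0.7689 nats

We have X ~ Exponential(λ=1.26).

The differential entropy measures the uncertainty or information content of the distribution.

For an Exponential distribution with λ=1.26:
h(X) = 0.7689 nats

(In bits, this would be 1.1093 bits.)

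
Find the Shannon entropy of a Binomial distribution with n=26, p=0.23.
2.1763 nats

We have X ~ Binomial(n=26, p=0.23).

The Shannon entropy measures the uncertainty or information content of the distribution.

For a Binomial distribution with n=26, p=0.23:
H(X) = 2.1763 nats

(In bits, this would be 3.1397 bits.)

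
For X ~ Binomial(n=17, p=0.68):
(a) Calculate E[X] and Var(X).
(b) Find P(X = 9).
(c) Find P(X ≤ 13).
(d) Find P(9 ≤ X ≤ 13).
(a) E[X] = 11.5600, Var(X) = 3.6992
(b) P(X = 9) = 0.083093
(c) P(X ≤ 13) = 0.843694
(d) P(9 ≤ X ≤ 13) = 0.784209

We have X ~ Binomial(n=17, p=0.68).

(a) Moments:
E[X] = 11.5600
Var(X) = 3.6992
σ = √Var(X) = 1.9233

(b) Point probability using PMF:
P(X = 9) = 0.083093

(c) Cumulative probability using CDF:
P(X ≤ 13) = F(13) = 0.843694

(d) Range probability:
P(9 ≤ X ≤ 13) = P(X ≤ 13) - P(X ≤ 8)
                   = F(13) - F(8)
                   = 0.843694 - 0.059485
                   = 0.784209

This means approximately 78.4% of outcomes fall in the interval [9, 13].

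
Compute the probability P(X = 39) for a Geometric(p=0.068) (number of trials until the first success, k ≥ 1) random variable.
0.004681

We have X ~ Geometric(p=0.068) (number of trials until the first success, k ≥ 1).

For a Geometric distribution, the PMF gives us the probability of each outcome.

Using the PMF formula:
P(X = 39) = 0.004681

Rounded to 4 decimal places: 0.0047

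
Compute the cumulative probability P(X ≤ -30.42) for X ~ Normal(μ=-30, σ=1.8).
0.407751

We have X ~ Normal(μ=-30, σ=1.8).

The CDF gives us P(X ≤ k).

Using the CDF:
P(X ≤ -30.42) = 0.407751

This means there's approximately a 40.8% chance that X is at most -30.42.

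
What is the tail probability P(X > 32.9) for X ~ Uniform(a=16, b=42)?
0.350000

We have X ~ Uniform(a=16, b=42).

P(X > 32.9) = 1 - P(X ≤ 32.9)
                = 1 - F(32.9)
                = 1 - 0.650000
                = 0.350000

So there's approximately a 35.0% chance that X exceeds 32.9.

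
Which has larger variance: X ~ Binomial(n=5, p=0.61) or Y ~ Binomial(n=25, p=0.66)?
Y has larger variance (5.6100 > 1.1895)

Compute the variance for each distribution:

X ~ Binomial(n=5, p=0.61):
Var(X) = 1.1895

Y ~ Binomial(n=25, p=0.66):
Var(Y) = 5.6100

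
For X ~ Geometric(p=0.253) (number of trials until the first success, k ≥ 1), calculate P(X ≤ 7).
0.870209

We have X ~ Geometric(p=0.253) (number of trials until the first success, k ≥ 1).

The CDF gives us P(X ≤ k).

Using the CDF:
P(X ≤ 7) = 0.870209

This means there's approximately a 87.0% chance that X is at most 7.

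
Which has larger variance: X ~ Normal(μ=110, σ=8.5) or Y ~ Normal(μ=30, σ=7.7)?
X has larger variance (72.2500 > 59.2900)

Compute the variance for each distribution:

X ~ Normal(μ=110, σ=8.5):
Var(X) = 72.2500

Y ~ Normal(μ=30, σ=7.7):
Var(Y) = 59.2900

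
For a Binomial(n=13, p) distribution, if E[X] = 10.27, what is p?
p = 0.79

For a Binomial(n, p) distribution:
E[X] = n × p

Given n = 13 and E[X] = 10.27:
10.27 = 13 × p
p = 10.27 / 13 = 0.79

Verification: Binomial(13, 0.79) has E[X] = 10.27 ✓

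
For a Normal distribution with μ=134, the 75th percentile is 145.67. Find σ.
σ = 17.3020

For X ~ Normal(μ, σ), the p-th percentile satisfies x = μ + z_p × σ,
where z_p = Φ⁻¹(p) is the standard normal quantile.

Step 1: z_{0.75} = Φ⁻¹(0.75) = 0.6745

Step 2: Solve for σ:
145.67 = 134 + 0.6745 × σ
σ = (145.67 - 134) / 0.6745
σ = 11.67 / 0.6745
σ = 17.3020

Verification: μ + z × σ = 134 + 0.6745 × 17.3020 = 145.67 ✓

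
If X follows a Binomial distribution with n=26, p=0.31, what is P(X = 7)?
0.156949

We have X ~ Binomial(n=26, p=0.31).

For a Binomial distribution, the PMF gives us the probability of each outcome.

Using the PMF formula:
P(X = 7) = 0.156949

Rounded to 4 decimal places: 0.1569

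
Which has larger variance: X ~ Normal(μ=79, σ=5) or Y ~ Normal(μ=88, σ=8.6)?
Y has larger variance (73.9600 > 25.0000)

Compute the variance for each distribution:

X ~ Normal(μ=79, σ=5):
Var(X) = 25.0000

Y ~ Normal(μ=88, σ=8.6):
Var(Y) = 73.9600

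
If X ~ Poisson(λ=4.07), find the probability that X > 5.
0.225904

We have X ~ Poisson(λ=4.07).

P(X > 5) = 1 - P(X ≤ 5)
                = 1 - F(5)
                = 1 - 0.774096
                = 0.225904

So there's approximately a 22.6% chance that X exceeds 5.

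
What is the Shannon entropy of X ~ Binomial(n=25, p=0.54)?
2.3318 nats

We have X ~ Binomial(n=25, p=0.54).

The Shannon entropy measures the uncertainty or information content of the distribution.

For a Binomial distribution with n=25, p=0.54:
H(X) = 2.3318 nats

(In bits, this would be 3.3640 bits.)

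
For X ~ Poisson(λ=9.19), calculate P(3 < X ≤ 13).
0.897621

We have X ~ Poisson(λ=9.19).

To find P(3 < X ≤ 13), we use:
P(3 < X ≤ 13) = P(X ≤ 13) - P(X ≤ 3)
                 = F(13) - F(3)
                 = 0.916172 - 0.018551
                 = 0.897621

So there's approximately a 89.8% chance that X falls in this range.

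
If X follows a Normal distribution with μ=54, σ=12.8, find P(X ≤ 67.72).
0.858112

We have X ~ Normal(μ=54, σ=12.8).

The CDF gives us P(X ≤ k).

Using the CDF:
P(X ≤ 67.72) = 0.858112

This means there's approximately a 85.8% chance that X is at most 67.72.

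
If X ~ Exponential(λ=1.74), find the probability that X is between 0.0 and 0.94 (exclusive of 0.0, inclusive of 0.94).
0.805165

We have X ~ Exponential(λ=1.74).

To find P(0.0 < X ≤ 0.94), we use:
P(0.0 < X ≤ 0.94) = P(X ≤ 0.94) - P(X ≤ 0.0)
                 = F(0.94) - F(0.0)
                 = 0.805165 - 0.000000
                 = 0.805165

So there's approximately a 80.5% chance that X falls in this range.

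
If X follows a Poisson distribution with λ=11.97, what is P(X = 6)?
0.025866

We have X ~ Poisson(λ=11.97).

For a Poisson distribution, the PMF gives us the probability of each outcome.

Using the PMF formula:
P(X = 6) = 0.025866

Rounded to 4 decimal places: 0.0259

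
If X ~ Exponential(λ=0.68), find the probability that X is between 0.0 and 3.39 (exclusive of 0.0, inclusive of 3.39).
0.900261

We have X ~ Exponential(λ=0.68).

To find P(0.0 < X ≤ 3.39), we use:
P(0.0 < X ≤ 3.39) = P(X ≤ 3.39) - P(X ≤ 0.0)
                 = F(3.39) - F(0.0)
                 = 0.900261 - 0.000000
                 = 0.900261

So there's approximately a 90.0% chance that X falls in this range.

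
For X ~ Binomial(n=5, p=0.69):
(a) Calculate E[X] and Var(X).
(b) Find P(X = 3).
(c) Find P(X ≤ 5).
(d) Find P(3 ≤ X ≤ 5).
(a) E[X] = 3.4500, Var(X) = 1.0695
(b) P(X = 3) = 0.315697
(c) P(X ≤ 5) = 1.000000
(d) P(3 ≤ X ≤ 5) = 0.823441

We have X ~ Binomial(n=5, p=0.69).

(a) Moments:
E[X] = 3.4500
Var(X) = 1.0695
σ = √Var(X) = 1.0342

(b) Point probability using PMF:
P(X = 3) = 0.315697

(c) Cumulative probability using CDF:
P(X ≤ 5) = F(5) = 1.000000

(d) Range probability:
P(3 ≤ X ≤ 5) = P(X ≤ 5) - P(X ≤ 2)
                   = F(5) - F(2)
                   = 1.000000 - 0.176559
                   = 0.823441

This means approximately 82.3% of outcomes fall in the interval [3, 5].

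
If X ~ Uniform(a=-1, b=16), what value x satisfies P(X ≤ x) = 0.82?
12.9400

We have X ~ Uniform(a=-1, b=16).

We want to find x such that P(X ≤ x) = 0.82.

This is the 82nd percentile, which means 82% of values fall below this point.

Using the inverse CDF (quantile function):
x = F⁻¹(0.82) = 12.9400

Verification: P(X ≤ 12.9400) = 0.82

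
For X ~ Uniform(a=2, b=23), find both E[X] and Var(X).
E[X] = 12.5000, Var(X) = 36.7500

We have X ~ Uniform(a=2, b=23).

For a Uniform distribution with a=2, b=23:

Expected value:
E[X] = 12.5000

Variance:
Var(X) = 36.7500

Standard deviation:
σ = √Var(X) = 6.0622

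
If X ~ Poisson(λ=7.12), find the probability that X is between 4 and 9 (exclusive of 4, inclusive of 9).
0.655799

We have X ~ Poisson(λ=7.12).

To find P(4 < X ≤ 9), we use:
P(4 < X ≤ 9) = P(X ≤ 9) - P(X ≤ 4)
                 = F(9) - F(4)
                 = 0.818122 - 0.162323
                 = 0.655799

So there's approximately a 65.6% chance that X falls in this range.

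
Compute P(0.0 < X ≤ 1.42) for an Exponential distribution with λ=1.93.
0.935468

We have X ~ Exponential(λ=1.93).

To find P(0.0 < X ≤ 1.42), we use:
P(0.0 < X ≤ 1.42) = P(X ≤ 1.42) - P(X ≤ 0.0)
                 = F(1.42) - F(0.0)
                 = 0.935468 - 0.000000
                 = 0.935468

So there's approximately a 93.5% chance that X falls in this range.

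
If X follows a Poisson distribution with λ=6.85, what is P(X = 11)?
0.041355

We have X ~ Poisson(λ=6.85).

For a Poisson distribution, the PMF gives us the probability of each outcome.

Using the PMF formula:
P(X = 11) = 0.041355

Rounded to 4 decimal places: 0.0414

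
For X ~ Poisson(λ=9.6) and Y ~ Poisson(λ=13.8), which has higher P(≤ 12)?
X has higher probability (P(X ≤ 12) = 0.8279 > P(Y ≤ 12) = 0.3784)

Compute P(≤ 12) for each distribution:

X ~ Poisson(λ=9.6):
P(X ≤ 12) = 0.8279

Y ~ Poisson(λ=13.8):
P(Y ≤ 12) = 0.3784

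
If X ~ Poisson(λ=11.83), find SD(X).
3.4395

We have X ~ Poisson(λ=11.83).

For a Poisson distribution with λ=11.83:
σ = √Var(X) = 3.4395

The standard deviation is the square root of the variance.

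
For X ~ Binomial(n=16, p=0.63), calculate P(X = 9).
0.169786

We have X ~ Binomial(n=16, p=0.63).

For a Binomial distribution, the PMF gives us the probability of each outcome.

Using the PMF formula:
P(X = 9) = 0.169786

Rounded to 4 decimal places: 0.1698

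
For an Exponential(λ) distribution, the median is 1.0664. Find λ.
λ = 0.6500

For X ~ Exponential(λ), the CDF is F(x) = 1 - e^(-λx).
The median m satisfies F(m) = 0.5:
1 - e^(-λm) = 0.5
e^(-λm) = 0.5
λm = ln(2)
m = ln(2) / λ

Given m = 1.0664:
λ = ln(2) / 1.0664 = 0.693147 / 1.0664 = 0.6500

Verification: ln(2) / 0.6500 = 1.0664 ✓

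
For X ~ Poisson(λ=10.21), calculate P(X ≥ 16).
0.056419

We have X ~ Poisson(λ=10.21).

For discrete distributions, P(X ≥ 16) = 1 - P(X ≤ 15).

P(X ≤ 15) = 0.943581
P(X ≥ 16) = 1 - 0.943581 = 0.056419

So there's approximately a 5.6% chance that X is at least 16.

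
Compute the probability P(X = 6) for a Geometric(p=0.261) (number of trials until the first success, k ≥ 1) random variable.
0.057526

We have X ~ Geometric(p=0.261) (number of trials until the first success, k ≥ 1).

For a Geometric distribution, the PMF gives us the probability of each outcome.

Using the PMF formula:
P(X = 6) = 0.057526

Rounded to 4 decimal places: 0.0575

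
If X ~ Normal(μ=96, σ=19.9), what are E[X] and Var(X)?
E[X] = 96.0000, Var(X) = 396.0100

We have X ~ Normal(μ=96, σ=19.9).

For a Normal distribution with μ=96, σ=19.9:

Expected value:
E[X] = 96.0000

Variance:
Var(X) = 396.0100

Standard deviation:
σ = √Var(X) = 19.9000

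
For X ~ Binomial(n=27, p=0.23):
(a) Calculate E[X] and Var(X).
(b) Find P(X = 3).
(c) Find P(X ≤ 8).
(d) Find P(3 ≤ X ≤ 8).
(a) E[X] = 6.2100, Var(X) = 4.7817
(b) P(X = 3) = 0.067156
(c) P(X ≤ 8) = 0.852313
(d) P(3 ≤ X ≤ 8) = 0.817525

We have X ~ Binomial(n=27, p=0.23).

(a) Moments:
E[X] = 6.2100
Var(X) = 4.7817
σ = √Var(X) = 2.1867

(b) Point probability using PMF:
P(X = 3) = 0.067156

(c) Cumulative probability using CDF:
P(X ≤ 8) = F(8) = 0.852313

(d) Range probability:
P(3 ≤ X ≤ 8) = P(X ≤ 8) - P(X ≤ 2)
                   = F(8) - F(2)
                   = 0.852313 - 0.034789
                   = 0.817525

This means approximately 81.8% of outcomes fall in the interval [3, 8].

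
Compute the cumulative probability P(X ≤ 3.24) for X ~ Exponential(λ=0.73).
0.906069

We have X ~ Exponential(λ=0.73).

The CDF gives us P(X ≤ k).

Using the CDF:
P(X ≤ 3.24) = 0.906069

This means there's approximately a 90.6% chance that X is at most 3.24.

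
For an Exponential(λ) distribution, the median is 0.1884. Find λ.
λ = 3.6791

For X ~ Exponential(λ), the CDF is F(x) = 1 - e^(-λx).
The median m satisfies F(m) = 0.5:
1 - e^(-λm) = 0.5
e^(-λm) = 0.5
λm = ln(2)
m = ln(2) / λ

Given m = 0.1884:
λ = ln(2) / 0.1884 = 0.693147 / 0.1884 = 3.6791

Verification: ln(2) / 3.6791 = 0.1884 ✓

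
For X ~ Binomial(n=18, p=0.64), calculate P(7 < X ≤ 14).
0.907146

We have X ~ Binomial(n=18, p=0.64).

To find P(7 < X ≤ 14), we use:
P(7 < X ≤ 14) = P(X ≤ 14) - P(X ≤ 7)
                 = F(14) - F(7)
                 = 0.933550 - 0.026404
                 = 0.907146

So there's approximately a 90.7% chance that X falls in this range.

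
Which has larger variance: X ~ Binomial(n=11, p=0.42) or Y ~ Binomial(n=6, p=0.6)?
X has larger variance (2.6796 > 1.4400)

Compute the variance for each distribution:

X ~ Binomial(n=11, p=0.42):
Var(X) = 2.6796

Y ~ Binomial(n=6, p=0.6):
Var(Y) = 1.4400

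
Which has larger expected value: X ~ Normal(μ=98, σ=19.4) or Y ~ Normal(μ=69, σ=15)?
X has larger mean (98.0000 > 69.0000)

Compute the expected value for each distribution:

X ~ Normal(μ=98, σ=19.4):
E[X] = 98.0000

Y ~ Normal(μ=69, σ=15):
E[Y] = 69.0000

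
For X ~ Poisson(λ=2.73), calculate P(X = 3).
0.221163

We have X ~ Poisson(λ=2.73).

For a Poisson distribution, the PMF gives us the probability of each outcome.

Using the PMF formula:
P(X = 3) = 0.221163

Rounded to 4 decimal places: 0.2212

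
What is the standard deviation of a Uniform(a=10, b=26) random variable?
4.6188

We have X ~ Uniform(a=10, b=26).

For a Uniform distribution with a=10, b=26:
σ = √Var(X) = 4.6188

The standard deviation is the square root of the variance.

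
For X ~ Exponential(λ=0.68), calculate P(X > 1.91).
0.272859

We have X ~ Exponential(λ=0.68).

P(X > 1.91) = 1 - P(X ≤ 1.91)
                = 1 - F(1.91)
                = 1 - 0.727141
                = 0.272859

So there's approximately a 27.3% chance that X exceeds 1.91.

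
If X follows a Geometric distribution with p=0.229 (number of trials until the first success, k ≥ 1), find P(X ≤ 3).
0.541686

We have X ~ Geometric(p=0.229) (number of trials until the first success, k ≥ 1).

The CDF gives us P(X ≤ k).

Using the CDF:
P(X ≤ 3) = 0.541686

This means there's approximately a 54.2% chance that X is at most 3.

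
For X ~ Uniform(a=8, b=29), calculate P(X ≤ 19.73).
0.558571

We have X ~ Uniform(a=8, b=29).

The CDF gives us P(X ≤ k).

Using the CDF:
P(X ≤ 19.73) = 0.558571

This means there's approximately a 55.9% chance that X is at most 19.73.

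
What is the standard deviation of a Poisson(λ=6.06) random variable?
2.4617

We have X ~ Poisson(λ=6.06).

For a Poisson distribution with λ=6.06:
σ = √Var(X) = 2.4617

The standard deviation is the square root of the variance.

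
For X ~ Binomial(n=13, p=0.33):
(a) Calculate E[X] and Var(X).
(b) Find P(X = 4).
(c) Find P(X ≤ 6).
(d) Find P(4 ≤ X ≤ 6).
(a) E[X] = 4.2900, Var(X) = 2.8743
(b) P(X = 4) = 0.230693
(c) P(X ≤ 6) = 0.901210
(d) P(4 ≤ X ≤ 6) = 0.569533

We have X ~ Binomial(n=13, p=0.33).

(a) Moments:
E[X] = 4.2900
Var(X) = 2.8743
σ = √Var(X) = 1.6954

(b) Point probability using PMF:
P(X = 4) = 0.230693

(c) Cumulative probability using CDF:
P(X ≤ 6) = F(6) = 0.901210

(d) Range probability:
P(4 ≤ X ≤ 6) = P(X ≤ 6) - P(X ≤ 3)
                   = F(6) - F(3)
                   = 0.901210 - 0.331677
                   = 0.569533

This means approximately 57.0% of outcomes fall in the interval [4, 6].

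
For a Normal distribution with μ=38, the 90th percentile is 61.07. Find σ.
σ = 18.0016

For X ~ Normal(μ, σ), the p-th percentile satisfies x = μ + z_p × σ,
where z_p = Φ⁻¹(p) is the standard normal quantile.

Step 1: z_{0.9} = Φ⁻¹(0.9) = 1.2816

Step 2: Solve for σ:
61.07 = 38 + 1.2816 × σ
σ = (61.07 - 38) / 1.2816
σ = 23.07 / 1.2816
σ = 18.0016

Verification: μ + z × σ = 38 + 1.2816 × 18.0016 = 61.07 ✓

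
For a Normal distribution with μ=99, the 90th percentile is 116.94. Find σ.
σ = 13.9987

For X ~ Normal(μ, σ), the p-th percentile satisfies x = μ + z_p × σ,
where z_p = Φ⁻¹(p) is the standard normal quantile.

Step 1: z_{0.9} = Φ⁻¹(0.9) = 1.2816

Step 2: Solve for σ:
116.94 = 99 + 1.2816 × σ
σ = (116.94 - 99) / 1.2816
σ = 17.94 / 1.2816
σ = 13.9987

Verification: μ + z × σ = 99 + 1.2816 × 13.9987 = 116.94 ✓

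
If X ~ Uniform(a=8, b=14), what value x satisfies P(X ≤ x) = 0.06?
8.3600

We have X ~ Uniform(a=8, b=14).

We want to find x such that P(X ≤ x) = 0.06.

This is the 6th percentile, which means 6% of values fall below this point.

Using the inverse CDF (quantile function):
x = F⁻¹(0.06) = 8.3600

Verification: P(X ≤ 8.3600) = 0.06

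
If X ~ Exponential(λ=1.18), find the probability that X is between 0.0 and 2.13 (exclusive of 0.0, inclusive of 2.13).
0.919008

We have X ~ Exponential(λ=1.18).

To find P(0.0 < X ≤ 2.13), we use:
P(0.0 < X ≤ 2.13) = P(X ≤ 2.13) - P(X ≤ 0.0)
                 = F(2.13) - F(0.0)
                 = 0.919008 - 0.000000
                 = 0.919008

So there's approximately a 91.9% chance that X falls in this range.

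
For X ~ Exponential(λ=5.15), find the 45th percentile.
0.1161

We have X ~ Exponential(λ=5.15).

We want to find x such that P(X ≤ x) = 0.45.

This is the 45th percentile, which means 45% of values fall below this point.

Using the inverse CDF (quantile function):
x = F⁻¹(0.45) = 0.1161

Verification: P(X ≤ 0.1161) = 0.45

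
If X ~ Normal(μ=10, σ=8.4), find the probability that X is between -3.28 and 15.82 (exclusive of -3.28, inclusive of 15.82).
0.698856

We have X ~ Normal(μ=10, σ=8.4).

To find P(-3.28 < X ≤ 15.82), we use:
P(-3.28 < X ≤ 15.82) = P(X ≤ 15.82) - P(X ≤ -3.28)
                 = F(15.82) - F(-3.28)
                 = 0.755800 - 0.056944
                 = 0.698856

So there's approximately a 69.9% chance that X falls in this range.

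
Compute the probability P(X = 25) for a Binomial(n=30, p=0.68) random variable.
0.031067

We have X ~ Binomial(n=30, p=0.68).

For a Binomial distribution, the PMF gives us the probability of each outcome.

Using the PMF formula:
P(X = 25) = 0.031067

Rounded to 4 decimal places: 0.0311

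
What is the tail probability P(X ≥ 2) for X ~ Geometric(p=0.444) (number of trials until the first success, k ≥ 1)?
0.556000

We have X ~ Geometric(p=0.444) (number of trials until the first success, k ≥ 1).

For discrete distributions, P(X ≥ 2) = 1 - P(X ≤ 1).

P(X ≤ 1) = 0.444000
P(X ≥ 2) = 1 - 0.444000 = 0.556000

So there's approximately a 55.6% chance that X is at least 2.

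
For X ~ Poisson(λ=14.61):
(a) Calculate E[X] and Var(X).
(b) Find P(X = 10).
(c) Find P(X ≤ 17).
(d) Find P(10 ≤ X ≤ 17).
(a) E[X] = 14.6100, Var(X) = 14.6100
(b) P(X = 10) = 0.055169
(c) P(X ≤ 17) = 0.781000
(d) P(10 ≤ X ≤ 17) = 0.697483

We have X ~ Poisson(λ=14.61).

(a) Moments:
E[X] = 14.6100
Var(X) = 14.6100
σ = √Var(X) = 3.8223

(b) Point probability using PMF:
P(X = 10) = 0.055169

(c) Cumulative probability using CDF:
P(X ≤ 17) = F(17) = 0.781000

(d) Range probability:
P(10 ≤ X ≤ 17) = P(X ≤ 17) - P(X ≤ 9)
                   = F(17) - F(9)
                   = 0.781000 - 0.083517
                   = 0.697483

This means approximately 69.7% of outcomes fall in the interval [10, 17].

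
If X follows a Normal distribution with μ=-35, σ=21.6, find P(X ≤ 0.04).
0.947622

We have X ~ Normal(μ=-35, σ=21.6).

The CDF gives us P(X ≤ k).

Using the CDF:
P(X ≤ 0.04) = 0.947622

This means there's approximately a 94.8% chance that X is at most 0.04.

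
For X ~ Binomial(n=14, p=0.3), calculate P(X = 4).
0.229034

We have X ~ Binomial(n=14, p=0.3).

For a Binomial distribution, the PMF gives us the probability of each outcome.

Using the PMF formula:
P(X = 4) = 0.229034

Rounded to 4 decimal places: 0.2290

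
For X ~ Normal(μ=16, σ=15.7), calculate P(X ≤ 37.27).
0.912256

We have X ~ Normal(μ=16, σ=15.7).

The CDF gives us P(X ≤ k).

Using the CDF:
P(X ≤ 37.27) = 0.912256

This means there's approximately a 91.2% chance that X is at most 37.27.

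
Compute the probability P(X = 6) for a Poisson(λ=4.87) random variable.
0.142176

We have X ~ Poisson(λ=4.87).

For a Poisson distribution, the PMF gives us the probability of each outcome.

Using the PMF formula:
P(X = 6) = 0.142176

Rounded to 4 decimal places: 0.1422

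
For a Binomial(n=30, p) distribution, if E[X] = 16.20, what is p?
p = 0.54

For a Binomial(n, p) distribution:
E[X] = n × p

Given n = 30 and E[X] = 16.20:
16.20 = 30 × p
p = 16.20 / 30 = 0.54

Verification: Binomial(30, 0.54) has E[X] = 16.20 ✓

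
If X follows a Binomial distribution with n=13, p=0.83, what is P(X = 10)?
0.218019

We have X ~ Binomial(n=13, p=0.83).

For a Binomial distribution, the PMF gives us the probability of each outcome.

Using the PMF formula:
P(X = 10) = 0.218019

Rounded to 4 decimal places: 0.2180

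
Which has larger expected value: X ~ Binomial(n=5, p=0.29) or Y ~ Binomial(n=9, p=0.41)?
Y has larger mean (3.6900 > 1.4500)

Compute the expected value for each distribution:

X ~ Binomial(n=5, p=0.29):
E[X] = 1.4500

Y ~ Binomial(n=9, p=0.41):
E[Y] = 3.6900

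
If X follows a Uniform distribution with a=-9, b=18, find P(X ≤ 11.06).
0.742963

We have X ~ Uniform(a=-9, b=18).

The CDF gives us P(X ≤ k).

Using the CDF:
P(X ≤ 11.06) = 0.742963

This means there's approximately a 74.3% chance that X is at most 11.06.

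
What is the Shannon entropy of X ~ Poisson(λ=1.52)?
1.5471 nats

We have X ~ Poisson(λ=1.52).

The Shannon entropy measures the uncertainty or information content of the distribution.

For a Poisson distribution with λ=1.52:
H(X) = 1.5471 nats

(In bits, this would be 2.2320 bits.)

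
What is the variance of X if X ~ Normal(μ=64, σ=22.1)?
488.4100

We have X ~ Normal(μ=64, σ=22.1).

For a Normal distribution with μ=64, σ=22.1:
Var(X) = 488.4100

The variance measures the spread of the distribution around the mean.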